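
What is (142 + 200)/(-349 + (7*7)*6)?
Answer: -342/55 ≈ -6.2182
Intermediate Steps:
(142 + 200)/(-349 + (7*7)*6) = 342/(-349 + 49*6) = 342/(-349 + 294) = 342/(-55) = 342*(-1/55) = -342/55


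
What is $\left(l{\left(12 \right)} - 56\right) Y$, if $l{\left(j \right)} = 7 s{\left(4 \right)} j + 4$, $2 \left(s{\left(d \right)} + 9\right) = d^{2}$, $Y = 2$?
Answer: $-272$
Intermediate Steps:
$s{\left(d \right)} = -9 + \frac{d^{2}}{2}$
$l{\left(j \right)} = 4 - 7 j$ ($l{\left(j \right)} = 7 \left(-9 + \frac{4^{2}}{2}\right) j + 4 = 7 \left(-9 + \frac{1}{2} \cdot 16\right) j + 4 = 7 \left(-9 + 8\right) j + 4 = 7 \left(-1\right) j + 4 = - 7 j + 4 = 4 - 7 j$)
$\left(l{\left(12 \right)} - 56\right) Y = \left(\left(4 - 84\right) - 56\right) 2 = \left(-80 - 56\right) 2 = \left(-136\right) 2 = -272$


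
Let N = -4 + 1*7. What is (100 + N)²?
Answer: 10609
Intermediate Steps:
N = 3 (N = -4 + 7 = 3)
(100 + N)² = (100 + 3)² = 103² = 10609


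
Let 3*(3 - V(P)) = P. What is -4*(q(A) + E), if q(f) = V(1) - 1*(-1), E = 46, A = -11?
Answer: -596/3 ≈ -198.67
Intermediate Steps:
V(P) = 3 - P/3
q(f) = 11/3 (q(f) = (3 - ⅓*1) - 1*(-1) = (3 - ⅓) + 1 = 8/3 + 1 = 11/3)
-4*(q(A) + E) = -4*(11/3 + 46) = -4*149/3 = -596/3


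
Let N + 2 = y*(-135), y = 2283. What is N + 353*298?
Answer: -203013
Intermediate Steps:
N = -308207 (N = -2 + 2283*(-135) = -2 - 308205 = -308207)
N + 353*298 = -308207 + 353*298 = -308207 + 105194 = -203013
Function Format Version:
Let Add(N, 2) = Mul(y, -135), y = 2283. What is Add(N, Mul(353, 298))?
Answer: -203013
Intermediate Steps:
N = -308207 (N = Add(-2, Mul(2283, -135)) = Add(-2, -308205) = -308207)
Add(N, Mul(353, 298)) = Add(-308207, Mul(353, 298)) = Add(-308207, 105194) = -203013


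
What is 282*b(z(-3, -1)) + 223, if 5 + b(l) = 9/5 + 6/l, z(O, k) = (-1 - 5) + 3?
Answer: -6217/5 ≈ -1243.4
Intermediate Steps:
z(O, k) = -3 (z(O, k) = -6 + 3 = -3)
b(l) = -16/5 + 6/l (b(l) = -5 + (9/5 + 6/l) = -16/5 + 6/l)
282*b(z(-3, -1)) + 223 = 282*(-16/5 + 6/(-3)) + 223 = 282*(-16/5 + 6*(-⅓)) + 223 = 282*(-16/5 - 2) + 223 = 282*(-26/5) + 223 = -7332/5 + 223 = -6217/5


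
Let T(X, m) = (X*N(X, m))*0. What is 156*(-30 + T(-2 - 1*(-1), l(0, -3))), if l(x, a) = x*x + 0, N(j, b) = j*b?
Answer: -4680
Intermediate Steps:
N(j, b) = b*j
l(x, a) = x**2 (l(x, a) = x**2 + 0 = x**2)
T(X, m) = 0 (T(X, m) = (X*(m*X))*0 = (X*(X*m))*0 = (m*X**2)*0 = 0)
156*(-30 + T(-2 - 1*(-1), l(0, -3))) = 156*(-30 + 0) = 156*(-30) = -4680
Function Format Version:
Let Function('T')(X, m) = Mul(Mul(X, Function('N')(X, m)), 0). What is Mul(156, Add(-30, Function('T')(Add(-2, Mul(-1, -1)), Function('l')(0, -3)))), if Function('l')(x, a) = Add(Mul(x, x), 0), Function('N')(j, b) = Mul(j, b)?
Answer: -4680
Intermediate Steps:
Function('N')(j, b) = Mul(b, j)
Function('l')(x, a) = Pow(x, 2) (Function('l')(x, a) = Add(Pow(x, 2), 0) = Pow(x, 2))
Function('T')(X, m) = 0 (Function('T')(X, m) = Mul(Mul(X, Mul(m, X)), 0) = Mul(Mul(X, Mul(X, m)), 0) = Mul(Mul(m, Pow(X, 2)), 0) = 0)
Mul(156, Add(-30, Function('T')(Add(-2, Mul(-1, -1)), Function('l')(0, -3)))) = Mul(156, Add(-30, 0)) = Mul(156, -30) = -4680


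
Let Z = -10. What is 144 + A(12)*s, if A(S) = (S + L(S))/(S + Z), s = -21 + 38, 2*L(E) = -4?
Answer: 229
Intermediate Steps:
L(E) = -2 (L(E) = (½)*(-4) = -2)
s = 17
A(S) = (-2 + S)/(-10 + S) (A(S) = (S - 2)/(S - 10) = (-2 + S)/(-10 + S))
144 + A(12)*s = 144 + ((-2 + 12)/(-10 + 12))*17 = 144 + (10/2)*17 = 144 + ((½)*10)*17 = 144 + 5*17 = 144 + 85 = 229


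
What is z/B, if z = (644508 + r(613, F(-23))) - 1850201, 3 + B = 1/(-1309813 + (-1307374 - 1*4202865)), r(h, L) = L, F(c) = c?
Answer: 8223045817232/20460157 ≈ 4.0191e+5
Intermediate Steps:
B = -20460157/6820052 (B = -3 + 1/(-1309813 + (-1307374 - 1*4202865)) = -3 + 1/(-1309813 + (-1307374 - 4202865)) = -3 + 1/(-1309813 - 5510239) = -3 + 1/(-6820052) = -3 - 1/6820052 = -20460157/6820052 ≈ -3.0000)
z = -1205716 (z = (644508 - 23) - 1850201 = 644485 - 1850201 = -1205716)
z/B = -1205716/(-20460157/6820052) = -1205716*(-6820052/20460157) = 8223045817232/20460157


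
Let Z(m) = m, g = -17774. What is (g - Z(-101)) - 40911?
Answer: -58584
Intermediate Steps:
(g - Z(-101)) - 40911 = (-17774 - 1*(-101)) - 40911 = (-17774 + 101) - 40911 = -17673 - 40911 = -58584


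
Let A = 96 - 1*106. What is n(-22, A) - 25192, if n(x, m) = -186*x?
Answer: -21100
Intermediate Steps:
A = -10 (A = 96 - 106 = -10)
n(-22, A) - 25192 = -186*(-22) - 25192 = 4092 - 25192 = -21100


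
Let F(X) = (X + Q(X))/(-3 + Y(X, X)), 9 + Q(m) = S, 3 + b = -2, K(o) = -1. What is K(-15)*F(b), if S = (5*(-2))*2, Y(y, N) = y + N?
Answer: -34/13 ≈ -2.6154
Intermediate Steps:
Y(y, N) = N + y
S = -20 (S = -10*2 = -20)
b = -5 (b = -3 - 2 = -5)
Q(m) = -29 (Q(m) = -9 - 20 = -29)
F(X) = (-29 + X)/(-3 + 2*X) (F(X) = (X - 29)/(-3 + (X + X)) = (-29 + X)/(-3 + 2*X))
K(-15)*F(b) = -(-29 - 5)/(-3 + 2*(-5)) = -(-34)/(-3 - 10) = -(-34)/(-13) = -(-1)*(-34)/13 = -1*34/13 = -34/13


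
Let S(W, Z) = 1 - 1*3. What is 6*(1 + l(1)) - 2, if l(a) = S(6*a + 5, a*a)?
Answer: -8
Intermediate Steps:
S(W, Z) = -2 (S(W, Z) = 1 - 3 = -2)
l(a) = -2
6*(1 + l(1)) - 2 = 6*(1 - 2) - 2 = 6*(-1) - 2 = -6 - 2 = -8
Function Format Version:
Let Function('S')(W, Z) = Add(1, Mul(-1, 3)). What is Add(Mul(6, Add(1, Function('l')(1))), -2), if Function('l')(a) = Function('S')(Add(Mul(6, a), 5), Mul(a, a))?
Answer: -8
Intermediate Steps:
Function('S')(W, Z) = -2 (Function('S')(W, Z) = Add(1, -3) = -2)
Function('l')(a) = -2
Add(Mul(6, Add(1, Function('l')(1))), -2) = Add(Mul(6, Add(1, -2)), -2) = Add(Mul(6, -1), -2) = Add(-6, -2) = -8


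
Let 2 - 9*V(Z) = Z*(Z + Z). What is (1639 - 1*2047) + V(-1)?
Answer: -408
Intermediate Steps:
V(Z) = 2/9 - 2*Z**2/9 (V(Z) = 2/9 - Z*(Z + Z)/9 = 2/9 - Z*2*Z/9 = 2/9 - 2*Z**2/9)
(1639 - 1*2047) + V(-1) = (1639 - 1*2047) + (2/9 - 2/9*(-1)**2) = (1639 - 2047) + (2/9 - 2/9*1) = -408 + (2/9 - 2/9) = -408 + 0 = -408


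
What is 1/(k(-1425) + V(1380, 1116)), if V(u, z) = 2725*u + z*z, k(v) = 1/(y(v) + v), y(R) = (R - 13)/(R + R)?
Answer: 2029906/10161620118711 ≈ 1.9976e-7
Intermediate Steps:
y(R) = (-13 + R)/(2*R) (y(R) = (-13 + R)/((2*R)) = (-13 + R)*(1/(2*R)) = (-13 + R)/(2*R))
k(v) = 1/(v + (-13 + v)/(2*v)) (k(v) = 1/((-13 + v)/(2*v) + v) = 1/(v + (-13 + v)/(2*v)))
V(u, z) = z² + 2725*u (V(u, z) = 2725*u + z² = z² + 2725*u)
1/(k(-1425) + V(1380, 1116)) = 1/(2*(-1425)/(-13 - 1425 + 2*(-1425)²) + (1116² + 2725*1380)) = 1/(2*(-1425)/(-13 - 1425 + 2*2030625) + (1245456 + 3760500)) = 1/(2*(-1425)/(-13 - 1425 + 4061250) + 5005956) = 1/(2*(-1425)/4059812 + 5005956) = 1/(2*(-1425)*(1/4059812) + 5005956) = 1/(-1425/2029906 + 5005956) = 1/(10161620118711/2029906) = 2029906/10161620118711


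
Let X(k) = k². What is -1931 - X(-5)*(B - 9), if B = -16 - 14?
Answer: -956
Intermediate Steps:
B = -30
-1931 - X(-5)*(B - 9) = -1931 - (-5)²*(-30 - 9) = -1931 - 25*(-39) = -1931 - 1*(-975) = -1931 + 975 = -956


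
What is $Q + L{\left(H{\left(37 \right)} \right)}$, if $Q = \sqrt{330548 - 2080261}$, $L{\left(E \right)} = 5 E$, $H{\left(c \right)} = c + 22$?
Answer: $295 + i \sqrt{1749713} \approx 295.0 + 1322.8 i$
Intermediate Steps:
$H{\left(c \right)} = 22 + c$
$Q = i \sqrt{1749713}$ ($Q = \sqrt{-1749713} = i \sqrt{1749713} \approx 1322.8 i$)
$Q + L{\left(H{\left(37 \right)} \right)} = i \sqrt{1749713} + 5 \left(22 + 37\right) = i \sqrt{1749713} + 5 \cdot 59 = i \sqrt{1749713} + 295 = 295 + i \sqrt{1749713}$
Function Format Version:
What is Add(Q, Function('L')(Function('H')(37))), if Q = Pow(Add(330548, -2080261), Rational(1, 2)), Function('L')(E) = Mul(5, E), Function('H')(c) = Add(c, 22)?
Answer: Add(295, Mul(I, Pow(1749713, Rational(1, 2)))) ≈ Add(295.00, Mul(1322.8, I))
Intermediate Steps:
Function('H')(c) = Add(22, c)
Q = Mul(I, Pow(1749713, Rational(1, 2))) (Q = Pow(-1749713, Rational(1, 2)) = Mul(I, Pow(1749713, Rational(1, 2))) ≈ Mul(1322.8, I))
Add(Q, Function('L')(Function('H')(37))) = Add(Mul(I, Pow(1749713, Rational(1, 2))), Mul(5, Add(22, 37))) = Add(Mul(I, Pow(1749713, Rational(1, 2))), Mul(5, 59)) = Add(Mul(I, Pow(1749713, Rational(1, 2))), 295) = Add(295, Mul(I, Pow(1749713, Rational(1, 2))))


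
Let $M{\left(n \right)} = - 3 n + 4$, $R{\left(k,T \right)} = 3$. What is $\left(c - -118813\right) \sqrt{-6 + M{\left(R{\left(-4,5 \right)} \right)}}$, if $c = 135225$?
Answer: $254038 i \sqrt{11} \approx 8.4255 \cdot 10^{5} i$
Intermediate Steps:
$M{\left(n \right)} = 4 - 3 n$
$\left(c - -118813\right) \sqrt{-6 + M{\left(R{\left(-4,5 \right)} \right)}} = \left(135225 - -118813\right) \sqrt{-6 + \left(4 - 9\right)} = \left(135225 + 118813\right) \sqrt{-6 + \left(4 - 9\right)} = 254038 \sqrt{-6 - 5} = 254038 \sqrt{-11} = 254038 i \sqrt{11}$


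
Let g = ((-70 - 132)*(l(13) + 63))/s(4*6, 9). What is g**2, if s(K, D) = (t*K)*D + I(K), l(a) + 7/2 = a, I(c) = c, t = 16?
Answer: 10201/576 ≈ 17.710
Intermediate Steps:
l(a) = -7/2 + a
s(K, D) = K + 16*D*K (s(K, D) = (16*K)*D + K = 16*D*K + K = K + 16*D*K)
g = -101/24 (g = ((-70 - 132)*((-7/2 + 13) + 63))/(((4*6)*(1 + 16*9))) = (-202*(19/2 + 63))/((24*(1 + 144))) = (-202*145/2)/((24*145)) = -14645/3480 = -14645*1/3480 = -101/24 ≈ -4.2083)
g**2 = (-101/24)**2 = 10201/576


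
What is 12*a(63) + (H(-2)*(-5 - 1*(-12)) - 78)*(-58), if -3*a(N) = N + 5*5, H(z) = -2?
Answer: 4984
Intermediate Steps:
a(N) = -25/3 - N/3 (a(N) = -(N + 5*5)/3 = -(N + 25)/3 = -(25 + N)/3 = -25/3 - N/3)
12*a(63) + (H(-2)*(-5 - 1*(-12)) - 78)*(-58) = 12*(-25/3 - 1/3*63) + (-2*(-5 - 1*(-12)) - 78)*(-58) = 12*(-25/3 - 21) + (-2*(-5 + 12) - 78)*(-58) = 12*(-88/3) + (-2*7 - 78)*(-58) = -352 + (-14 - 78)*(-58) = -352 - 92*(-58) = -352 + 5336 = 4984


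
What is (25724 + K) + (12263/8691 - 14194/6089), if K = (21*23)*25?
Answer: 2000255452054/52919499 ≈ 37798.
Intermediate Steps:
K = 12075 (K = 483*25 = 12075)
(25724 + K) + (12263/8691 - 14194/6089) = (25724 + 12075) + (12263/8691 - 14194/6089) = 37799 + (12263*(1/8691) - 14194*1/6089) = 37799 + (12263/8691 - 14194/6089) = 37799 - 48690647/52919499 = 2000255452054/52919499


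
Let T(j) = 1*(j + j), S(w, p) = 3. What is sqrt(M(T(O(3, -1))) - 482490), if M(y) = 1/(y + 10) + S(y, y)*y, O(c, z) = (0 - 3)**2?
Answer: I*sqrt(94557449)/14 ≈ 694.58*I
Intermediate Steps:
O(c, z) = 9 (O(c, z) = (-3)**2 = 9)
T(j) = 2*j (T(j) = 1*(2*j) = 2*j)
M(y) = 1/(10 + y) + 3*y (M(y) = 1/(y + 10) + 3*y = 1/(10 + y) + 3*y)
sqrt(M(T(O(3, -1))) - 482490) = sqrt((1 + 3*(2*9)**2 + 30*(2*9))/(10 + 2*9) - 482490) = sqrt((1 + 3*18**2 + 30*18)/(10 + 18) - 482490) = sqrt((1 + 3*324 + 540)/28 - 482490) = sqrt((1 + 972 + 540)/28 - 482490) = sqrt((1/28)*1513 - 482490) = sqrt(1513/28 - 482490) = sqrt(-13508207/28) = I*sqrt(94557449)/14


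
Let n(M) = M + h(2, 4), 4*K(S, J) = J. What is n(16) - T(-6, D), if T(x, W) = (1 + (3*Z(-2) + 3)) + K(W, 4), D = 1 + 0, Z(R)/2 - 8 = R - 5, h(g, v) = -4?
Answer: 1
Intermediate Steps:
K(S, J) = J/4
n(M) = -4 + M (n(M) = M - 4 = -4 + M)
Z(R) = 6 + 2*R (Z(R) = 16 + 2*(R - 5) = 16 + 2*(-5 + R) = 16 + (-10 + 2*R) = 6 + 2*R)
D = 1
T(x, W) = 11 (T(x, W) = (1 + (3*(6 + 2*(-2)) + 3)) + (¼)*4 = (1 + (3*(6 - 4) + 3)) + 1 = (1 + (3*2 + 3)) + 1 = (1 + (6 + 3)) + 1 = (1 + 9) + 1 = 10 + 1 = 11)
n(16) - T(-6, D) = (-4 + 16) - 1*11 = 12 - 11 = 1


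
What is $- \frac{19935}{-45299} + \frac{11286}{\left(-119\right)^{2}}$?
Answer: $\frac{793544049}{641479139} \approx 1.2371$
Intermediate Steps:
$- \frac{19935}{-45299} + \frac{11286}{\left(-119\right)^{2}} = \left(-19935\right) \left(- \frac{1}{45299}\right) + \frac{11286}{14161} = \frac{19935}{45299} + 11286 \cdot \frac{1}{14161} = \frac{19935}{45299} + \frac{11286}{14161} = \frac{793544049}{641479139}$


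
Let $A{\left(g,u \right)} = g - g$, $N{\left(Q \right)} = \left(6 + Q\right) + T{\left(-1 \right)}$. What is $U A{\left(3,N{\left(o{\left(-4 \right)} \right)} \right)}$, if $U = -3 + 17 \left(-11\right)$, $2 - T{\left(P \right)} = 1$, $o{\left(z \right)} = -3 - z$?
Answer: $0$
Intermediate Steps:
$T{\left(P \right)} = 1$ ($T{\left(P \right)} = 2 - 1 = 1$)
$N{\left(Q \right)} = 7 + Q$ ($N{\left(Q \right)} = \left(6 + Q\right) + 1 = 7 + Q$)
$U = -190$ ($U = -3 - 187 = -190$)
$A{\left(g,u \right)} = 0$
$U A{\left(3,N{\left(o{\left(-4 \right)} \right)} \right)} = \left(-190\right) 0 = 0$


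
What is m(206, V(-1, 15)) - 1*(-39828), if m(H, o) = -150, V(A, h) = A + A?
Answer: 39678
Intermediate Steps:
V(A, h) = 2*A
m(206, V(-1, 15)) - 1*(-39828) = -150 - 1*(-39828) = -150 + 39828 = 39678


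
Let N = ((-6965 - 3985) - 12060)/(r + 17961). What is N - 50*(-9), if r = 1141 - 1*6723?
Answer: 5547540/12379 ≈ 448.14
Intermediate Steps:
r = -5582 (r = 1141 - 6723 = -5582)
N = -23010/12379 (N = ((-6965 - 3985) - 12060)/(-5582 + 17961) = (-10950 - 12060)/12379 = -23010*1/12379 = -23010/12379 ≈ -1.8588)
N - 50*(-9) = -23010/12379 - 50*(-9) = -23010/12379 - 1*(-450) = -23010/12379 + 450 = 5547540/12379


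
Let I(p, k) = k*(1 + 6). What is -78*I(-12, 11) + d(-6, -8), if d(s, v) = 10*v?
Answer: -6086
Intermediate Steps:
I(p, k) = 7*k (I(p, k) = k*7 = 7*k)
-78*I(-12, 11) + d(-6, -8) = -546*11 + 10*(-8) = -78*77 - 80 = -6006 - 80 = -6086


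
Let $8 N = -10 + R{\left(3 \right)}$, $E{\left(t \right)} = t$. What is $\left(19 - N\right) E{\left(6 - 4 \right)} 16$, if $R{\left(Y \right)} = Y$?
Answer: $636$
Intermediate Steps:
$N = - \frac{7}{8}$ ($N = \frac{-10 + 3}{8} = \frac{1}{8} \left(-7\right) = - \frac{7}{8} \approx -0.875$)
$\left(19 - N\right) E{\left(6 - 4 \right)} 16 = \left(19 - - \frac{7}{8}\right) \left(6 - 4\right) 16 = \left(19 + \frac{7}{8}\right) 2 \cdot 16 = \frac{159}{8} \cdot 2 \cdot 16 = \frac{159}{4} \cdot 16 = 636$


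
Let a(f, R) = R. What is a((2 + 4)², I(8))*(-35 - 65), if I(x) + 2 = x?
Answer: -600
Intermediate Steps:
I(x) = -2 + x
a((2 + 4)², I(8))*(-35 - 65) = (-2 + 8)*(-35 - 65) = 6*(-100) = -600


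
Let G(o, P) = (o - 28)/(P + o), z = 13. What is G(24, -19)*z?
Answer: -52/5 ≈ -10.400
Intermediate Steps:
G(o, P) = (-28 + o)/(P + o)
G(24, -19)*z = ((-28 + 24)/(-19 + 24))*13 = (-4/5)*13 = ((⅕)*(-4))*13 = -⅘*13 = -52/5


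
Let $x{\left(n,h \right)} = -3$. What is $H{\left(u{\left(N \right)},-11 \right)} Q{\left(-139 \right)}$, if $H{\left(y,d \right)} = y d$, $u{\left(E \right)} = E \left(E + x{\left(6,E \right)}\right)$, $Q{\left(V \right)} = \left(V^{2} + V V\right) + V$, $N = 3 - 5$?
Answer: $-4235330$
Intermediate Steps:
$N = -2$ ($N = 3 - 5 = -2$)
$Q{\left(V \right)} = V + 2 V^{2}$ ($Q{\left(V \right)} = \left(V^{2} + V^{2}\right) + V = 2 V^{2} + V = V + 2 V^{2}$)
$u{\left(E \right)} = E \left(-3 + E\right)$ ($u{\left(E \right)} = E \left(E - 3\right) = E \left(-3 + E\right)$)
$H{\left(y,d \right)} = d y$
$H{\left(u{\left(N \right)},-11 \right)} Q{\left(-139 \right)} = - 11 \left(- 2 \left(-3 - 2\right)\right) \left(- 139 \left(1 + 2 \left(-139\right)\right)\right) = - 11 \left(\left(-2\right) \left(-5\right)\right) \left(- 139 \left(1 - 278\right)\right) = \left(-11\right) 10 \left(\left(-139\right) \left(-277\right)\right) = \left(-110\right) 38503 = -4235330$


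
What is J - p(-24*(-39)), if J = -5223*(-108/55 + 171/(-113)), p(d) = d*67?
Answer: -276891273/6215 ≈ -44552.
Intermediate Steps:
p(d) = 67*d
J = 112863807/6215 (J = -5223*(-108*1/55 + 171*(-1/113)) = -5223*(-108/55 - 171/113) = -5223*(-21609/6215) = 112863807/6215 ≈ 18160.)
J - p(-24*(-39)) = 112863807/6215 - 67*(-24*(-39)) = 112863807/6215 - 67*936 = 112863807/6215 - 1*62712 = 112863807/6215 - 62712 = -276891273/6215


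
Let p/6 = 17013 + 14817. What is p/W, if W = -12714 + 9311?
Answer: -190980/3403 ≈ -56.121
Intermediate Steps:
W = -3403
p = 190980 (p = 6*(17013 + 14817) = 6*31830 = 190980)
p/W = 190980/(-3403) = 190980*(-1/3403) = -190980/3403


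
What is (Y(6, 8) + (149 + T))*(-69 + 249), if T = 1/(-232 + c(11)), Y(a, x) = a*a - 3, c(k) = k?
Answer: 7239780/221 ≈ 32759.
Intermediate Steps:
Y(a, x) = -3 + a² (Y(a, x) = a² - 3 = -3 + a²)
T = -1/221 (T = 1/(-232 + 11) = 1/(-221) = -1/221 ≈ -0.0045249)
(Y(6, 8) + (149 + T))*(-69 + 249) = ((-3 + 6²) + (149 - 1/221))*(-69 + 249) = ((-3 + 36) + 32928/221)*180 = (33 + 32928/221)*180 = (40221/221)*180 = 7239780/221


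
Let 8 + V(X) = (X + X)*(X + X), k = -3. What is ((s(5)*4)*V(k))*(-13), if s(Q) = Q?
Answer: -7280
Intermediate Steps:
V(X) = -8 + 4*X² (V(X) = -8 + (X + X)*(X + X) = -8 + (2*X)*(2*X) = -8 + 4*X²)
((s(5)*4)*V(k))*(-13) = ((5*4)*(-8 + 4*(-3)²))*(-13) = (20*(-8 + 4*9))*(-13) = (20*(-8 + 36))*(-13) = (20*28)*(-13) = 560*(-13) = -7280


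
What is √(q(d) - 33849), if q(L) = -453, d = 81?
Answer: I*√34302 ≈ 185.21*I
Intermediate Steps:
√(q(d) - 33849) = √(-453 - 33849) = √(-34302) = I*√34302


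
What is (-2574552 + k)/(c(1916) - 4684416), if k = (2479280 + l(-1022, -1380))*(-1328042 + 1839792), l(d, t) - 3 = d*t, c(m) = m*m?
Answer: -995261115349/506680 ≈ -1.9643e+6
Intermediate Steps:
c(m) = m²
l(d, t) = 3 + d*t
k = 1990524805250 (k = (2479280 + (3 - 1022*(-1380)))*(-1328042 + 1839792) = (2479280 + (3 + 1410360))*511750 = (2479280 + 1410363)*511750 = 3889643*511750 = 1990524805250)
(-2574552 + k)/(c(1916) - 4684416) = (-2574552 + 1990524805250)/(1916² - 4684416) = 1990522230698/(3671056 - 4684416) = 1990522230698/(-1013360) = 1990522230698*(-1/1013360) = -995261115349/506680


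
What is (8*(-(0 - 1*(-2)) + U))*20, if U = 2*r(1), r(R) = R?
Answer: 0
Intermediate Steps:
U = 2 (U = 2*1 = 2)
(8*(-(0 - 1*(-2)) + U))*20 = (8*(-(0 - 1*(-2)) + 2))*20 = (8*(-(0 + 2) + 2))*20 = (8*(-1*2 + 2))*20 = (8*(-2 + 2))*20 = (8*0)*20 = 0*20 = 0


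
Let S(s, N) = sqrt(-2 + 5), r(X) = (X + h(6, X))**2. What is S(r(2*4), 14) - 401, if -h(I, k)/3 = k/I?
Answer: -401 + sqrt(3) ≈ -399.27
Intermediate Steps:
h(I, k) = -3*k/I
r(X) = X**2/4 (r(X) = (X - 3*X/6)**2 = (X - 3*X*1/6)**2 = (X - X/2)**2 = (X/2)**2 = X**2/4)
S(s, N) = sqrt(3)
S(r(2*4), 14) - 401 = sqrt(3) - 401 = -401 + sqrt(3)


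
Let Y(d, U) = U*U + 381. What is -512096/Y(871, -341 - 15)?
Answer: -512096/127117 ≈ -4.0285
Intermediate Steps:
Y(d, U) = 381 + U² (Y(d, U) = U² + 381 = 381 + U²)
-512096/Y(871, -341 - 15) = -512096/(381 + (-341 - 15)²) = -512096/(381 + (-356)²) = -512096/(381 + 126736) = -512096/127117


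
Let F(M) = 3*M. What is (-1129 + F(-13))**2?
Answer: 1364224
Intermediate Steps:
(-1129 + F(-13))**2 = (-1129 + 3*(-13))**2 = (-1129 - 39)**2 = (-1168)**2 = 1364224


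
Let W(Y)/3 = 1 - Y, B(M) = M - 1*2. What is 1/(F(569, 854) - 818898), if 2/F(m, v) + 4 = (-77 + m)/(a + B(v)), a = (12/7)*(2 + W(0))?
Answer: -1721/1409324462 ≈ -1.2212e-6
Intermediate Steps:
B(M) = -2 + M (B(M) = M - 2 = -2 + M)
W(Y) = 3 - 3*Y (W(Y) = 3*(1 - Y) = 3 - 3*Y)
a = 60/7 (a = (12/7)*(2 + (3 - 3*0)) = (12*(1/7))*(2 + (3 + 0)) = 12*(2 + 3)/7 = (12/7)*5 = 60/7 ≈ 8.5714)
F(m, v) = 2/(-4 + (-77 + m)/(46/7 + v)) (F(m, v) = 2/(-4 + (-77 + m)/(60/7 + (-2 + v))) = 2/(-4 + (-77 + m)/(46/7 + v)))
1/(F(569, 854) - 818898) = 1/(2*(-46 - 7*854)/(723 - 7*569 + 28*854) - 818898) = 1/(2*(-46 - 5978)/(723 - 3983 + 23912) - 818898) = 1/(2*(-6024)/20652 - 818898) = 1/(2*(1/20652)*(-6024) - 818898) = 1/(-1004/1721 - 818898) = 1/(-1409324462/1721) = -1721/1409324462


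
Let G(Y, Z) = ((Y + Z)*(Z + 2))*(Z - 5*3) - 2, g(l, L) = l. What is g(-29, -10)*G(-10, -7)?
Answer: 54288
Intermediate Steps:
G(Y, Z) = -2 + (-15 + Z)*(2 + Z)*(Y + Z) (G(Y, Z) = ((Y + Z)*(2 + Z))*(Z - 15) - 2 = ((2 + Z)*(Y + Z))*(-15 + Z) - 2 = (-15 + Z)*(2 + Z)*(Y + Z) - 2 = -2 + (-15 + Z)*(2 + Z)*(Y + Z))
g(-29, -10)*G(-10, -7) = -29*(-2 + (-7)³ - 30*(-10) - 30*(-7) - 13*(-7)² - 10*(-7)² - 13*(-10)*(-7)) = -29*(-2 - 343 + 300 + 210 - 13*49 - 10*49 - 910) = -29*(-2 - 343 + 300 + 210 - 637 - 490 - 910) = -29*(-1872) = 54288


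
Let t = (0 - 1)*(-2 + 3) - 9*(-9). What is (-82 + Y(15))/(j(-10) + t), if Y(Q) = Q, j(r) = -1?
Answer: -67/79 ≈ -0.84810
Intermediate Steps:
t = 80 (t = -1*1 + 81 = -1 + 81 = 80)
(-82 + Y(15))/(j(-10) + t) = (-82 + 15)/(-1 + 80) = -67/79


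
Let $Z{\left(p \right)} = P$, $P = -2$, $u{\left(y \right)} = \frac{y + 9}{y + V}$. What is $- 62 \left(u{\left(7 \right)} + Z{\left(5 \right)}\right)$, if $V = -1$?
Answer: $- \frac{124}{3} \approx -41.333$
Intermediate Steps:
$u{\left(y \right)} = \frac{9 + y}{-1 + y}$ ($u{\left(y \right)} = \frac{y + 9}{y - 1} = \frac{9 + y}{-1 + y}$)
$Z{\left(p \right)} = -2$
$- 62 \left(u{\left(7 \right)} + Z{\left(5 \right)}\right) = - 62 \left(\frac{9 + 7}{-1 + 7} - 2\right) = - 62 \left(\frac{1}{6} \cdot 16 - 2\right) = - 62 \left(\frac{8}{3} - 2\right) = \left(-62\right) \frac{2}{3} = - \frac{124}{3}$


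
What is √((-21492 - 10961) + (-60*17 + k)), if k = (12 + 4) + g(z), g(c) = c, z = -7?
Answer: 2*I*√8366 ≈ 182.93*I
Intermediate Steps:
k = 9 (k = (12 + 4) - 7 = 16 - 7 = 9)
√((-21492 - 10961) + (-60*17 + k)) = √((-21492 - 10961) + (-60*17 + 9)) = √(-32453 + (-1020 + 9)) = √(-32453 - 1011) = √(-33464) = 2*I*√8366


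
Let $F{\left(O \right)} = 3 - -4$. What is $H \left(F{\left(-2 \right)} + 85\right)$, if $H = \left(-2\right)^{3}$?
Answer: $-736$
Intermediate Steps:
$F{\left(O \right)} = 7$ ($F{\left(O \right)} = 3 + 4 = 7$)
$H = -8$
$H \left(F{\left(-2 \right)} + 85\right) = - 8 \left(7 + 85\right) = \left(-8\right) 92 = -736$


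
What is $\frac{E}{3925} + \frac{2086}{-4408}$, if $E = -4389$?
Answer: $- \frac{13767131}{8650700} \approx -1.5914$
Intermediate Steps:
$\frac{E}{3925} + \frac{2086}{-4408} = - \frac{4389}{3925} + \frac{2086}{-4408} = \left(-4389\right) \frac{1}{3925} + 2086 \left(- \frac{1}{4408}\right) = - \frac{4389}{3925} - \frac{1043}{2204} = - \frac{13767131}{8650700}$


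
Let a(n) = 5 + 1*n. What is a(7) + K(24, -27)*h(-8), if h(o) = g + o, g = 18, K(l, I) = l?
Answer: 252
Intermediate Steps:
h(o) = 18 + o
a(n) = 5 + n
a(7) + K(24, -27)*h(-8) = (5 + 7) + 24*(18 - 8) = 12 + 24*10 = 12 + 240 = 252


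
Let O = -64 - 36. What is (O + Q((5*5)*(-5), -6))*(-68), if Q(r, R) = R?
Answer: 7208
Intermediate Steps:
O = -100
(O + Q((5*5)*(-5), -6))*(-68) = (-100 - 6)*(-68) = -106*(-68) = 7208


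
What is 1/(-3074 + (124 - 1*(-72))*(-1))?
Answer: -1/3270 ≈ -0.00030581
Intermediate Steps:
1/(-3074 + (124 - 1*(-72))*(-1)) = 1/(-3074 + (124 + 72)*(-1)) = 1/(-3074 + 196*(-1)) = 1/(-3074 - 196) = 1/(-3270) = -1/3270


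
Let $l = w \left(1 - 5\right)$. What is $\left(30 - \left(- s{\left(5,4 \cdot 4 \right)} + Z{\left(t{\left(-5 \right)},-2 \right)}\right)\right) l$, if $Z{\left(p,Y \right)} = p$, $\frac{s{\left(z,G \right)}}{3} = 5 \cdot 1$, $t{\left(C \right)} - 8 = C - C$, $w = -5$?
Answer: $740$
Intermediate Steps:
$t{\left(C \right)} = 8$ ($t{\left(C \right)} = 8 + \left(C - C\right) = 8 + 0 = 8$)
$s{\left(z,G \right)} = 15$ ($s{\left(z,G \right)} = 3 \cdot 5 \cdot 1 = 3 \cdot 5 = 15$)
$l = 20$ ($l = - 5 \left(1 - 5\right) = \left(-5\right) \left(-4\right) = 20$)
$\left(30 - \left(- s{\left(5,4 \cdot 4 \right)} + Z{\left(t{\left(-5 \right)},-2 \right)}\right)\right) l = \left(30 + \left(15 - 8\right)\right) 20 = \left(30 + 7\right) 20 = 37 \cdot 20 = 740$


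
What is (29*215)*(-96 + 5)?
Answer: -567385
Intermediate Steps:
(29*215)*(-96 + 5) = 6235*(-91) = -567385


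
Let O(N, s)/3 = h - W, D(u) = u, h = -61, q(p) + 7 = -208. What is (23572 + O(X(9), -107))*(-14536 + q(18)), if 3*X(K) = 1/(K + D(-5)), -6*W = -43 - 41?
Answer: -344391597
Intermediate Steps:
q(p) = -215 (q(p) = -7 - 208 = -215)
W = 14 (W = -(-43 - 41)/6 = -⅙*(-84) = 14)
X(K) = 1/(3*(-5 + K)) (X(K) = 1/(3*(K - 5)) = 1/(3*(-5 + K)))
O(N, s) = -225 (O(N, s) = 3*(-61 - 1*14) = 3*(-61 - 14) = 3*(-75) = -225)
(23572 + O(X(9), -107))*(-14536 + q(18)) = (23572 - 225)*(-14536 - 215) = 23347*(-14751) = -344391597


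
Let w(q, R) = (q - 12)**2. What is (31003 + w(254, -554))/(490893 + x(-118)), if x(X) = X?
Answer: 89567/490775 ≈ 0.18250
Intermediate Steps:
w(q, R) = (-12 + q)**2
(31003 + w(254, -554))/(490893 + x(-118)) = (31003 + (-12 + 254)**2)/(490893 - 118) = (31003 + 242**2)/490775 = (31003 + 58564)*(1/490775) = 89567*(1/490775) = 89567/490775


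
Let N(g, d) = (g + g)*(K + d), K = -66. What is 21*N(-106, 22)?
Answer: 195888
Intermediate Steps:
N(g, d) = 2*g*(-66 + d) (N(g, d) = (g + g)*(-66 + d) = (2*g)*(-66 + d) = 2*g*(-66 + d))
21*N(-106, 22) = 21*(2*(-106)*(-66 + 22)) = 21*(2*(-106)*(-44)) = 21*9328 = 195888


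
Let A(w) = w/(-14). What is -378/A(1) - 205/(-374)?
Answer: 1979413/374 ≈ 5292.5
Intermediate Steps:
A(w) = -w/14 (A(w) = w*(-1/14) = -w/14)
-378/A(1) - 205/(-374) = -378/((-1/14*1)) - 205/(-374) = -378/(-1/14) - 205*(-1/374) = -378*(-14) + 205/374 = 5292 + 205/374 = 1979413/374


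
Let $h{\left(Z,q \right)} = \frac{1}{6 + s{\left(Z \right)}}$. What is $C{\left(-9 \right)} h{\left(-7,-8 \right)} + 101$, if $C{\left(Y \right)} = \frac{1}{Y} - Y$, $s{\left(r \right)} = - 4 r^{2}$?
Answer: $\frac{17263}{171} \approx 100.95$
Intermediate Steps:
$h{\left(Z,q \right)} = \frac{1}{6 - 4 Z^{2}}$
$C{\left(-9 \right)} h{\left(-7,-8 \right)} + 101 = \left(\frac{1}{-9} - -9\right) \left(- \frac{1}{-6 + 4 \left(-7\right)^{2}}\right) + 101 = \left(- \frac{1}{9} + 9\right) \left(- \frac{1}{-6 + 4 \cdot 49}\right) + 101 = \frac{80 \left(- \frac{1}{-6 + 196}\right)}{9} + 101 = \frac{80 \left(- \frac{1}{190}\right)}{9} + 101 = \frac{80 \left(\left(-1\right) \frac{1}{190}\right)}{9} + 101 = \frac{80}{9} \left(- \frac{1}{190}\right) + 101 = - \frac{8}{171} + 101 = \frac{17263}{171}$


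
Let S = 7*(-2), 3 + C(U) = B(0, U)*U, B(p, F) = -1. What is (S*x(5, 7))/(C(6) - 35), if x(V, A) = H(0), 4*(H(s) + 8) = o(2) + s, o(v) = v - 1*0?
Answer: -105/44 ≈ -2.3864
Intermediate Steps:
o(v) = v (o(v) = v + 0 = v)
H(s) = -15/2 + s/4 (H(s) = -8 + (2 + s)/4 = -8 + (1/2 + s/4) = -15/2 + s/4)
C(U) = -3 - U
S = -14
x(V, A) = -15/2 (x(V, A) = -15/2 + (1/4)*0 = -15/2 + 0 = -15/2)
(S*x(5, 7))/(C(6) - 35) = (-14*(-15/2))/((-3 - 1*6) - 35) = 105/((-3 - 6) - 35) = 105/(-9 - 35) = 105/(-44) = 105*(-1/44) = -105/44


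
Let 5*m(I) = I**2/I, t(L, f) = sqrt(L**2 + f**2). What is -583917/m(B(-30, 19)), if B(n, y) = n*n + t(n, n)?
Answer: -2919585/898 + 194639*sqrt(2)/1796 ≈ -3097.9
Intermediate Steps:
B(n, y) = n**2 + sqrt(2)*sqrt(n**2) (B(n, y) = n*n + sqrt(n**2 + n**2) = n**2 + sqrt(2*n**2) = n**2 + sqrt(2)*sqrt(n**2))
m(I) = I/5 (m(I) = (I**2/I)/5 = I/5)
-583917/m(B(-30, 19)) = -583917*5/((-30)**2 + sqrt(2)*sqrt((-30)**2)) = -583917*5/(900 + sqrt(2)*sqrt(900)) = -583917*5/(900 + sqrt(2)*30) = -583917*5/(900 + 30*sqrt(2)) = -583917/(180 + 6*sqrt(2))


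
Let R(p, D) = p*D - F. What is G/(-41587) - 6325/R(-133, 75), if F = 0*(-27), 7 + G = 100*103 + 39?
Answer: 914149/2370459 ≈ 0.38564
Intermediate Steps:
G = 10332 (G = -7 + (100*103 + 39) = -7 + (10300 + 39) = -7 + 10339 = 10332)
F = 0
R(p, D) = D*p (R(p, D) = p*D - 1*0 = D*p + 0 = D*p)
G/(-41587) - 6325/R(-133, 75) = 10332/(-41587) - 6325/(75*(-133)) = 10332*(-1/41587) - 6325/(-9975) = -1476/5941 - 6325*(-1/9975) = -1476/5941 + 253/399 = 914149/2370459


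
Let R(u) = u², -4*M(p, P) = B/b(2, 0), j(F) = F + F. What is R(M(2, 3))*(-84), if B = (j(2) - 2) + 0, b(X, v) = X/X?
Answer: -21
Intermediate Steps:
b(X, v) = 1
j(F) = 2*F
B = 2 (B = (2*2 - 2) + 0 = (4 - 2) + 0 = 2 + 0 = 2)
M(p, P) = -½ (M(p, P) = -1/(2*1) = -1/2 = -¼*2 = -½)
R(M(2, 3))*(-84) = (-½)²*(-84) = (¼)*(-84) = -21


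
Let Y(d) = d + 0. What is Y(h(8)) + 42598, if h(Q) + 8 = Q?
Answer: 42598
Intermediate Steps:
h(Q) = -8 + Q
Y(d) = d
Y(h(8)) + 42598 = (-8 + 8) + 42598 = 0 + 42598 = 42598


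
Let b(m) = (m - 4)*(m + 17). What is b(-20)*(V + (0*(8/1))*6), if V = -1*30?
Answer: -2160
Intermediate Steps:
b(m) = (-4 + m)*(17 + m)
V = -30
b(-20)*(V + (0*(8/1))*6) = (-68 + (-20)² + 13*(-20))*(-30 + (0*(8/1))*6) = (-68 + 400 - 260)*(-30 + (0*(8*1))*6) = 72*(-30 + (0*8)*6) = 72*(-30 + 0*6) = 72*(-30 + 0) = 72*(-30) = -2160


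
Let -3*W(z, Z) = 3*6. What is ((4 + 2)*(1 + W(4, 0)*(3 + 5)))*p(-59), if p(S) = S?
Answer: 16638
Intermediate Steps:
W(z, Z) = -6
((4 + 2)*(1 + W(4, 0)*(3 + 5)))*p(-59) = ((4 + 2)*(1 - 6*(3 + 5)))*(-59) = (6*(1 - 6*8))*(-59) = (6*(1 - 48))*(-59) = (6*(-47))*(-59) = -282*(-59) = 16638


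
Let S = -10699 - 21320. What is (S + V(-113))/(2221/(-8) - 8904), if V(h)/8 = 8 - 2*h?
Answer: 241176/73453 ≈ 3.2834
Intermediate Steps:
S = -32019
V(h) = 64 - 16*h (V(h) = 8*(8 - 2*h) = 64 - 16*h)
(S + V(-113))/(2221/(-8) - 8904) = (-32019 + (64 - 16*(-113)))/(2221/(-8) - 8904) = (-32019 + (64 + 1808))/(-1/8*2221 - 8904) = (-32019 + 1872)/(-2221/8 - 8904) = -30147/(-73453/8) = -30147*(-8/73453) = 241176/73453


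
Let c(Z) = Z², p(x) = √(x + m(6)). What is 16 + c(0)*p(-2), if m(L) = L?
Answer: 16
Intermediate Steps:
p(x) = √(6 + x) (p(x) = √(x + 6) = √(6 + x))
16 + c(0)*p(-2) = 16 + 0²*√(6 - 2) = 16 + 0*√4 = 16 + 0*2 = 16 + 0 = 16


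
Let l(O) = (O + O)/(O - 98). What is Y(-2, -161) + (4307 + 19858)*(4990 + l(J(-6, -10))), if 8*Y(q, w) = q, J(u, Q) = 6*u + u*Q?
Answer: 17844015923/148 ≈ 1.2057e+8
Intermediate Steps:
J(u, Q) = 6*u + Q*u
Y(q, w) = q/8
l(O) = 2*O/(-98 + O) (l(O) = (2*O)/(-98 + O) = 2*O/(-98 + O))
Y(-2, -161) + (4307 + 19858)*(4990 + l(J(-6, -10))) = (⅛)*(-2) + (4307 + 19858)*(4990 + 2*(-6*(6 - 10))/(-98 - 6*(6 - 10))) = -¼ + 24165*(4990 + 2*(-6*(-4))/(-98 - 6*(-4))) = -¼ + 24165*(4990 + 2*24/(-98 + 24)) = -¼ + 24165*(4990 + 2*24/(-74)) = -¼ + 24165*(4990 + 2*24*(-1/74)) = -¼ + 24165*(4990 - 24/37) = -¼ + 24165*(184606/37) = -¼ + 4461003990/37 = 17844015923/148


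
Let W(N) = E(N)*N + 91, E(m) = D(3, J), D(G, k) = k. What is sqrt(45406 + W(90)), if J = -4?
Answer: sqrt(45137) ≈ 212.45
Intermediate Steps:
E(m) = -4
W(N) = 91 - 4*N (W(N) = -4*N + 91 = 91 - 4*N)
sqrt(45406 + W(90)) = sqrt(45406 + (91 - 4*90)) = sqrt(45406 + (91 - 360)) = sqrt(45406 - 269) = sqrt(45137)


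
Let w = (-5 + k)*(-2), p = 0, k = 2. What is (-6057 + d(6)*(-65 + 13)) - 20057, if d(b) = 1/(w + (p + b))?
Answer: -78355/3 ≈ -26118.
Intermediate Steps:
w = 6 (w = (-5 + 2)*(-2) = -3*(-2) = 6)
d(b) = 1/(6 + b) (d(b) = 1/(6 + (0 + b)) = 1/(6 + b))
(-6057 + d(6)*(-65 + 13)) - 20057 = (-6057 + (-65 + 13)/(6 + 6)) - 20057 = (-6057 - 52/12) - 20057 = (-6057 + (1/12)*(-52)) - 20057 = (-6057 - 13/3) - 20057 = -18184/3 - 20057 = -78355/3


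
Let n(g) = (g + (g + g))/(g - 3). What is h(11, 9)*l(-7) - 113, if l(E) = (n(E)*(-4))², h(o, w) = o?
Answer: 16579/25 ≈ 663.16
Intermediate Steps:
n(g) = 3*g/(-3 + g) (n(g) = (g + 2*g)/(-3 + g) = (3*g)/(-3 + g) = 3*g/(-3 + g))
l(E) = 144*E²/(-3 + E)² (l(E) = ((3*E/(-3 + E))*(-4))² = (-12*E/(-3 + E))² = 144*E²/(-3 + E)²)
h(11, 9)*l(-7) - 113 = 11*(144*(-7)²/(-3 - 7)²) - 113 = 11*(144*49/(-10)²) - 113 = 11*(144*49*(1/100)) - 113 = 11*(1764/25) - 113 = 19404/25 - 113 = 16579/25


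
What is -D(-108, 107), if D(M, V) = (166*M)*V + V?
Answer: 1918189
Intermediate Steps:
D(M, V) = V + 166*M*V (D(M, V) = 166*M*V + V = V + 166*M*V)
-D(-108, 107) = -107*(1 + 166*(-108)) = -107*(1 - 17928) = -107*(-17927) = -1*(-1918189) = 1918189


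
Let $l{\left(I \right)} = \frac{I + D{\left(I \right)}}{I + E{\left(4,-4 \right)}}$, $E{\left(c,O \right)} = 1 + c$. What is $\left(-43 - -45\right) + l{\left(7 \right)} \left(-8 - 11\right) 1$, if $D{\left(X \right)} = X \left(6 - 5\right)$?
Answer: $- \frac{121}{6} \approx -20.167$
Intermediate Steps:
$D{\left(X \right)} = X$ ($D{\left(X \right)} = X 1 = X$)
$l{\left(I \right)} = \frac{2 I}{5 + I}$ ($l{\left(I \right)} = \frac{I + I}{I + \left(1 + 4\right)} = \frac{2 I}{I + 5} = \frac{2 I}{5 + I}$)
$\left(-43 - -45\right) + l{\left(7 \right)} \left(-8 - 11\right) 1 = \left(-43 - -45\right) + 2 \cdot 7 \frac{1}{5 + 7} \left(-8 - 11\right) 1 = \left(-43 + 45\right) + 2 \cdot 7 \cdot \frac{1}{12} \left(-8 - 11\right) 1 = 2 + 2 \cdot 7 \cdot \frac{1}{12} \left(\left(-19\right) 1\right) = 2 + \frac{7}{6} \left(-19\right) = 2 - \frac{133}{6} = - \frac{121}{6}$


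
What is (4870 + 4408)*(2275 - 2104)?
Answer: 1586538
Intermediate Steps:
(4870 + 4408)*(2275 - 2104) = 9278*171 = 1586538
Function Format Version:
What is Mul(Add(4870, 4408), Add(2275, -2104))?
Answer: 1586538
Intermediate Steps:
Mul(Add(4870, 4408), Add(2275, -2104)) = Mul(9278, 171) = 1586538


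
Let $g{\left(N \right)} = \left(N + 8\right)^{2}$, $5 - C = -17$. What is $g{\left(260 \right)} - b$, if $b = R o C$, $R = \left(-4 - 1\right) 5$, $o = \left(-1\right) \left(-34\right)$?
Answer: $90524$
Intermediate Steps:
$C = 22$ ($C = 5 - -17 = 5 + 17 = 22$)
$o = 34$
$R = -25$ ($R = \left(-5\right) 5 = -25$)
$b = -18700$ ($b = \left(-25\right) 34 \cdot 22 = \left(-850\right) 22 = -18700$)
$g{\left(N \right)} = \left(8 + N\right)^{2}$
$g{\left(260 \right)} - b = \left(8 + 260\right)^{2} - -18700 = 268^{2} + 18700 = 71824 + 18700 = 90524$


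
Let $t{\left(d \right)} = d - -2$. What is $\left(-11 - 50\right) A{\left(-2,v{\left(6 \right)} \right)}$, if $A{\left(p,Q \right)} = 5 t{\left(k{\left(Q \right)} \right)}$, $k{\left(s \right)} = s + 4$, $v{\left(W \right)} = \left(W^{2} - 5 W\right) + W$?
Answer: $-5490$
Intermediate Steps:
$v{\left(W \right)} = W^{2} - 4 W$
$k{\left(s \right)} = 4 + s$
$t{\left(d \right)} = 2 + d$ ($t{\left(d \right)} = d + 2 = 2 + d$)
$A{\left(p,Q \right)} = 30 + 5 Q$ ($A{\left(p,Q \right)} = 5 \left(2 + \left(4 + Q\right)\right) = 5 \left(6 + Q\right) = 30 + 5 Q$)
$\left(-11 - 50\right) A{\left(-2,v{\left(6 \right)} \right)} = \left(-11 - 50\right) \left(30 + 5 \cdot 6 \left(-4 + 6\right)\right) = - 61 \left(30 + 5 \cdot 6 \cdot 2\right) = - 61 \left(30 + 5 \cdot 12\right) = - 61 \left(30 + 60\right) = \left(-61\right) 90 = -5490$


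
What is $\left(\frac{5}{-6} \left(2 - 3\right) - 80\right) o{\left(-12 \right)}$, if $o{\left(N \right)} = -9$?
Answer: $\frac{1425}{2} \approx 712.5$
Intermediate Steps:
$\left(\frac{5}{-6} \left(2 - 3\right) - 80\right) o{\left(-12 \right)} = \left(\frac{5}{-6} \left(2 - 3\right) - 80\right) \left(-9\right) = \left(5 \left(- \frac{1}{6}\right) \left(-1\right) - 80\right) \left(-9\right) = \left(\left(- \frac{5}{6}\right) \left(-1\right) - 80\right) \left(-9\right) = \left(\frac{5}{6} - 80\right) \left(-9\right) = \left(- \frac{475}{6}\right) \left(-9\right) = \frac{1425}{2}$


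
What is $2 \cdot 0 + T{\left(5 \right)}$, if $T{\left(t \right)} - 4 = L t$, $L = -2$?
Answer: $-6$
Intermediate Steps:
$T{\left(t \right)} = 4 - 2 t$
$2 \cdot 0 + T{\left(5 \right)} = 2 \cdot 0 + \left(4 - 10\right) = 0 + \left(4 - 10\right) = 0 - 6 = -6$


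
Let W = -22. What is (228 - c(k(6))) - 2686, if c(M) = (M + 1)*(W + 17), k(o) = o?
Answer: -2423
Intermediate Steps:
c(M) = -5 - 5*M (c(M) = (M + 1)*(-22 + 17) = (1 + M)*(-5) = -5 - 5*M)
(228 - c(k(6))) - 2686 = (228 - (-5 - 5*6)) - 2686 = (228 - (-5 - 30)) - 2686 = (228 - 1*(-35)) - 2686 = (228 + 35) - 2686 = 263 - 2686 = -2423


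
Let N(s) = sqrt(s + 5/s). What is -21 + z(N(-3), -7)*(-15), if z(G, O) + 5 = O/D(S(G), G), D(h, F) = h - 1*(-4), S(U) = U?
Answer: 2304/31 - 105*I*sqrt(42)/62 ≈ 74.323 - 10.975*I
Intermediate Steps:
D(h, F) = 4 + h (D(h, F) = h + 4 = 4 + h)
z(G, O) = -5 + O/(4 + G)
-21 + z(N(-3), -7)*(-15) = -21 + ((-20 - 7 - 5*sqrt(-3 + 5/(-3)))/(4 + sqrt(-3 + 5/(-3))))*(-15) = -21 + ((-20 - 7 - 5*sqrt(-3 + 5*(-1/3)))/(4 + sqrt(-3 + 5*(-1/3))))*(-15) = -21 + ((-20 - 7 - 5*sqrt(-3 - 5/3))/(4 + sqrt(-3 - 5/3)))*(-15) = -21 + ((-20 - 7 - 5*I*sqrt(42)/3)/(4 + sqrt(-14/3)))*(-15) = -21 + ((-20 - 7 - 5*I*sqrt(42)/3)/(4 + I*sqrt(42)/3))*(-15) = -21 + ((-27 - 5*I*sqrt(42)/3)/(4 + I*sqrt(42)/3))*(-15) = -21 - 15*(-27 - 5*I*sqrt(42)/3)/(4 + I*sqrt(42)/3)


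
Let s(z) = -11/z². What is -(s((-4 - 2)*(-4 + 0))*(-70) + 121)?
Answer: -35233/288 ≈ -122.34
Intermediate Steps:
s(z) = -11/z²
-(s((-4 - 2)*(-4 + 0))*(-70) + 121) = -(-11*1/((-4 + 0)²*(-4 - 2)²)*(-70) + 121) = -(-11/(-6*(-4))²*(-70) + 121) = -(-11/24²*(-70) + 121) = -(-11*1/576*(-70) + 121) = -(-11/576*(-70) + 121) = -(385/288 + 121) = -1*35233/288 = -35233/288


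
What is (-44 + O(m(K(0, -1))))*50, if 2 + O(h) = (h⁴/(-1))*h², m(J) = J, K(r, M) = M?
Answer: -2350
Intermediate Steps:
O(h) = -2 - h⁶ (O(h) = -2 + (h⁴/(-1))*h² = -2 + (h⁴*(-1))*h² = -2 + (-h⁴)*h² = -2 - h⁶)
(-44 + O(m(K(0, -1))))*50 = (-44 + (-2 - 1*(-1)⁶))*50 = (-44 + (-2 - 1*1))*50 = (-44 + (-2 - 1))*50 = (-44 - 3)*50 = -47*50 = -2350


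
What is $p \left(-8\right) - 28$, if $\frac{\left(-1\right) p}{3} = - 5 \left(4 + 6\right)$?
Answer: $-1228$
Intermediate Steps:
$p = 150$ ($p = - 3 \left(- 5 \left(4 + 6\right)\right) = - 3 \left(\left(-5\right) 10\right) = \left(-3\right) \left(-50\right) = 150$)
$p \left(-8\right) - 28 = 150 \left(-8\right) - 28 = -1200 - 28 = -1228$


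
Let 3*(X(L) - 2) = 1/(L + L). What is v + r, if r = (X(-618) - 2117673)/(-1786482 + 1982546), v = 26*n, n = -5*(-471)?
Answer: 44506682929691/727005312 ≈ 61219.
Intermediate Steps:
n = 2355
X(L) = 2 + 1/(6*L) (X(L) = 2 + 1/(3*(L + L)) = 2 + 1/(3*((2*L))) = 2 + (1/(2*L))/3 = 2 + 1/(6*L))
v = 61230 (v = 26*2355 = 61230)
r = -7852324069/727005312 (r = ((2 + (⅙)/(-618)) - 2117673)/(-1786482 + 1982546) = ((2 + (⅙)*(-1/618)) - 2117673)/196064 = ((2 - 1/3708) - 2117673)*(1/196064) = (7415/3708 - 2117673)*(1/196064) = -7852324069/3708*1/196064 = -7852324069/727005312 ≈ -10.801)
v + r = 61230 - 7852324069/727005312 = 44506682929691/727005312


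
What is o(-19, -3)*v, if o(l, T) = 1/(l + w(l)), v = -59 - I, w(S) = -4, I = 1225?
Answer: 1284/23 ≈ 55.826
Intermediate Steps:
v = -1284 (v = -59 - 1*1225 = -59 - 1225 = -1284)
o(l, T) = 1/(-4 + l) (o(l, T) = 1/(l - 4) = 1/(-4 + l))
o(-19, -3)*v = -1284/(-4 - 19) = -1284/(-23) = -1/23*(-1284) = 1284/23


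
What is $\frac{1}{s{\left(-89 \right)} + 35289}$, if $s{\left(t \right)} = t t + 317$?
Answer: $\frac{1}{43527} \approx 2.2974 \cdot 10^{-5}$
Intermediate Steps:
$s{\left(t \right)} = 317 + t^{2}$ ($s{\left(t \right)} = t^{2} + 317 = 317 + t^{2}$)
$\frac{1}{s{\left(-89 \right)} + 35289} = \frac{1}{\left(317 + \left(-89\right)^{2}\right) + 35289} = \frac{1}{\left(317 + 7921\right) + 35289} = \frac{1}{8238 + 35289} = \frac{1}{43527}$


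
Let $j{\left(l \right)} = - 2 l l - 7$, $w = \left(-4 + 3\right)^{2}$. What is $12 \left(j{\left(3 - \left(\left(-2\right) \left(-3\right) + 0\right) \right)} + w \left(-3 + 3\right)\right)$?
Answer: $-300$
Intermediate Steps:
$w = 1$ ($w = \left(-1\right)^{2} = 1$)
$j{\left(l \right)} = -7 - 2 l^{2}$ ($j{\left(l \right)} = - 2 l^{2} - 7 = -7 - 2 l^{2}$)
$12 \left(j{\left(3 - \left(\left(-2\right) \left(-3\right) + 0\right) \right)} + w \left(-3 + 3\right)\right) = 12 \left(\left(-7 - 2 \left(3 - \left(\left(-2\right) \left(-3\right) + 0\right)\right)^{2}\right) + 1 \left(-3 + 3\right)\right) = 12 \left(\left(-7 - 2 \left(3 - \left(6 + 0\right)\right)^{2}\right) + 1 \cdot 0\right) = 12 \left(\left(-7 - 2 \left(3 - 6\right)^{2}\right) + 0\right) = 12 \left(\left(-7 - 2 \left(-3\right)^{2}\right) + 0\right) = 12 \left(\left(-7 - 18\right) + 0\right) = 12 \left(-25 + 0\right) = 12 \left(-25\right) = -300$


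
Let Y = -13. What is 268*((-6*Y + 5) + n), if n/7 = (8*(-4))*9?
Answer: -518044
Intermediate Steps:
n = -2016 (n = 7*((8*(-4))*9) = 7*(-32*9) = 7*(-288) = -2016)
268*((-6*Y + 5) + n) = 268*((-6*(-13) + 5) - 2016) = 268*((78 + 5) - 2016) = 268*(83 - 2016) = 268*(-1933) = -518044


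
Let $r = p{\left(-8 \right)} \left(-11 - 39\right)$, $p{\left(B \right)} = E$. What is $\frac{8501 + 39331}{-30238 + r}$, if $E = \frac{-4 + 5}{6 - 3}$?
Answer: $- \frac{35874}{22691} \approx -1.581$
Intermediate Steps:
$E = \frac{1}{3}$ ($E = 1 \cdot \frac{1}{3} = \frac{1}{3} \approx 0.33333$)
$p{\left(B \right)} = \frac{1}{3}$
$r = - \frac{50}{3}$ ($r = \frac{-11 - 39}{3} = \frac{1}{3} \left(-50\right) = - \frac{50}{3} \approx -16.667$)
$\frac{8501 + 39331}{-30238 + r} = \frac{8501 + 39331}{-30238 - \frac{50}{3}} = \frac{47832}{- \frac{90764}{3}} = 47832 \left(- \frac{3}{90764}\right) = - \frac{35874}{22691}$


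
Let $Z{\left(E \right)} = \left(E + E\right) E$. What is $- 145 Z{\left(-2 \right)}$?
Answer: $-1160$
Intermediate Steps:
$Z{\left(E \right)} = 2 E^{2}$ ($Z{\left(E \right)} = 2 E E = 2 E^{2}$)
$- 145 Z{\left(-2 \right)} = - 145 \cdot 2 \left(-2\right)^{2} = - 145 \cdot 2 \cdot 4 = \left(-145\right) 8 = -1160$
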